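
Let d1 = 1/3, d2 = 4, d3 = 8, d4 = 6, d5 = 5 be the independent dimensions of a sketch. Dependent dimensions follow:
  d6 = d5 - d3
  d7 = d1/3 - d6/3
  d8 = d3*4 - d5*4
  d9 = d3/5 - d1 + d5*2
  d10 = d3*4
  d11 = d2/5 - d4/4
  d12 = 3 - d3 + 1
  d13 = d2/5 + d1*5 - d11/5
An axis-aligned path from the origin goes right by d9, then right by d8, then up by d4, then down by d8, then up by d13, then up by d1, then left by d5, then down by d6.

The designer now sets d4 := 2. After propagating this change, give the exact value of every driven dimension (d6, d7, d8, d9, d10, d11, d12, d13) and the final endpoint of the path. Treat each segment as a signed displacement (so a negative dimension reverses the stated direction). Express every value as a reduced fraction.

Apply edit: d4 := 2
  d6 = d5 - d3 = -3
  d7 = d1/3 - d6/3 = 10/9
  d8 = d3*4 - d5*4 = 12
  d9 = d3/5 - d1 + d5*2 = 169/15
  d10 = d3*4 = 32
  d11 = d2/5 - d4/4 = 3/10
  d12 = 3 - d3 + 1 = -4
  d13 = d2/5 + d1*5 - d11/5 = 361/150
Walk from origin (0, 0):
  seg 1: right by d9 = 169/15 → (169/15, 0)
  seg 2: right by d8 = 12 → (349/15, 0)
  seg 3: up by d4 = 2 → (349/15, 2)
  seg 4: down by d8 = 12 → (349/15, -10)
  seg 5: up by d13 = 361/150 → (349/15, -1139/150)
  seg 6: up by d1 = 1/3 → (349/15, -363/50)
  seg 7: left by d5 = 5 → (274/15, -363/50)
  seg 8: down by d6 = -3 → (274/15, -213/50)

d6 = -3
d7 = 10/9
d8 = 12
d9 = 169/15
d10 = 32
d11 = 3/10
d12 = -4
d13 = 361/150
endpoint = (274/15, -213/50)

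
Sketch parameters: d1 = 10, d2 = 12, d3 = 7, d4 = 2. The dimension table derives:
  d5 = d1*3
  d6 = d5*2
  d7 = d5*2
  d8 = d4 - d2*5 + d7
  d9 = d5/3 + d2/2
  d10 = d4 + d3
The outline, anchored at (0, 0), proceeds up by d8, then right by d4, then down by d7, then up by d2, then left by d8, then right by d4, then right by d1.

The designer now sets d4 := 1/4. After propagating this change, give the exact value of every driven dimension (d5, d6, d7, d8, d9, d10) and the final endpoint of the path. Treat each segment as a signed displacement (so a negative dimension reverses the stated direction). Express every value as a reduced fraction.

Apply edit: d4 := 1/4
  d5 = d1*3 = 30
  d6 = d5*2 = 60
  d7 = d5*2 = 60
  d8 = d4 - d2*5 + d7 = 1/4
  d9 = d5/3 + d2/2 = 16
  d10 = d4 + d3 = 29/4
Walk from origin (0, 0):
  seg 1: up by d8 = 1/4 → (0, 1/4)
  seg 2: right by d4 = 1/4 → (1/4, 1/4)
  seg 3: down by d7 = 60 → (1/4, -239/4)
  seg 4: up by d2 = 12 → (1/4, -191/4)
  seg 5: left by d8 = 1/4 → (0, -191/4)
  seg 6: right by d4 = 1/4 → (1/4, -191/4)
  seg 7: right by d1 = 10 → (41/4, -191/4)

d5 = 30
d6 = 60
d7 = 60
d8 = 1/4
d9 = 16
d10 = 29/4
endpoint = (41/4, -191/4)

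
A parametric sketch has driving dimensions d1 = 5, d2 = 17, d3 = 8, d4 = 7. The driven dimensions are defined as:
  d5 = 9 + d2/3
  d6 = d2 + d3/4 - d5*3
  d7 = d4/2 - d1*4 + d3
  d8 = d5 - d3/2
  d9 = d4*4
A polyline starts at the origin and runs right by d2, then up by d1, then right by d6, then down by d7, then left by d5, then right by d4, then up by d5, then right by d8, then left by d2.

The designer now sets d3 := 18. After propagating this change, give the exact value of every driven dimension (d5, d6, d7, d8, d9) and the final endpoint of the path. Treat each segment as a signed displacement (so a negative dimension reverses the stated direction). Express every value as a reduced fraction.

d5 = 44/3
d6 = -45/2
d7 = 3/2
d8 = 17/3
d9 = 28
endpoint = (-49/2, 109/6)

Apply edit: d3 := 18
  d5 = 9 + d2/3 = 44/3
  d6 = d2 + d3/4 - d5*3 = -45/2
  d7 = d4/2 - d1*4 + d3 = 3/2
  d8 = d5 - d3/2 = 17/3
  d9 = d4*4 = 28
Walk from origin (0, 0):
  seg 1: right by d2 = 17 → (17, 0)
  seg 2: up by d1 = 5 → (17, 5)
  seg 3: right by d6 = -45/2 → (-11/2, 5)
  seg 4: down by d7 = 3/2 → (-11/2, 7/2)
  seg 5: left by d5 = 44/3 → (-121/6, 7/2)
  seg 6: right by d4 = 7 → (-79/6, 7/2)
  seg 7: up by d5 = 44/3 → (-79/6, 109/6)
  seg 8: right by d8 = 17/3 → (-15/2, 109/6)
  seg 9: left by d2 = 17 → (-49/2, 109/6)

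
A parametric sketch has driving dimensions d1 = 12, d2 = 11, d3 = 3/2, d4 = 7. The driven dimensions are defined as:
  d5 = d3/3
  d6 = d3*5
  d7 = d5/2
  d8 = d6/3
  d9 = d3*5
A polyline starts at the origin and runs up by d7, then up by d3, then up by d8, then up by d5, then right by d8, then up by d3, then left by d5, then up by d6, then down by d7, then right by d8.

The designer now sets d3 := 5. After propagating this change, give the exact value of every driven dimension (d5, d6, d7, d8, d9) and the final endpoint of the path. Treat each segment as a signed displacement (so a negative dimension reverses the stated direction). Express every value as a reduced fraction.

d5 = 5/3
d6 = 25
d7 = 5/6
d8 = 25/3
d9 = 25
endpoint = (15, 45)

Apply edit: d3 := 5
  d5 = d3/3 = 5/3
  d6 = d3*5 = 25
  d7 = d5/2 = 5/6
  d8 = d6/3 = 25/3
  d9 = d3*5 = 25
Walk from origin (0, 0):
  seg 1: up by d7 = 5/6 → (0, 5/6)
  seg 2: up by d3 = 5 → (0, 35/6)
  seg 3: up by d8 = 25/3 → (0, 85/6)
  seg 4: up by d5 = 5/3 → (0, 95/6)
  seg 5: right by d8 = 25/3 → (25/3, 95/6)
  seg 6: up by d3 = 5 → (25/3, 125/6)
  seg 7: left by d5 = 5/3 → (20/3, 125/6)
  seg 8: up by d6 = 25 → (20/3, 275/6)
  seg 9: down by d7 = 5/6 → (20/3, 45)
  seg 10: right by d8 = 25/3 → (15, 45)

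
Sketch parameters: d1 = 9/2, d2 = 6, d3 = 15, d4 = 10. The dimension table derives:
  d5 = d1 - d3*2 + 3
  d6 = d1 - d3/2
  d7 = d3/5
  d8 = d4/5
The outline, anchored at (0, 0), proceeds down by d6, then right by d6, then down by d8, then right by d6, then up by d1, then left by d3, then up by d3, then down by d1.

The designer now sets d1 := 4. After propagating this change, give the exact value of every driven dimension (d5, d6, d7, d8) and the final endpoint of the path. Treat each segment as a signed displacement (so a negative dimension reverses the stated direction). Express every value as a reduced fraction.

Apply edit: d1 := 4
  d5 = d1 - d3*2 + 3 = -23
  d6 = d1 - d3/2 = -7/2
  d7 = d3/5 = 3
  d8 = d4/5 = 2
Walk from origin (0, 0):
  seg 1: down by d6 = -7/2 → (0, 7/2)
  seg 2: right by d6 = -7/2 → (-7/2, 7/2)
  seg 3: down by d8 = 2 → (-7/2, 3/2)
  seg 4: right by d6 = -7/2 → (-7, 3/2)
  seg 5: up by d1 = 4 → (-7, 11/2)
  seg 6: left by d3 = 15 → (-22, 11/2)
  seg 7: up by d3 = 15 → (-22, 41/2)
  seg 8: down by d1 = 4 → (-22, 33/2)

d5 = -23
d6 = -7/2
d7 = 3
d8 = 2
endpoint = (-22, 33/2)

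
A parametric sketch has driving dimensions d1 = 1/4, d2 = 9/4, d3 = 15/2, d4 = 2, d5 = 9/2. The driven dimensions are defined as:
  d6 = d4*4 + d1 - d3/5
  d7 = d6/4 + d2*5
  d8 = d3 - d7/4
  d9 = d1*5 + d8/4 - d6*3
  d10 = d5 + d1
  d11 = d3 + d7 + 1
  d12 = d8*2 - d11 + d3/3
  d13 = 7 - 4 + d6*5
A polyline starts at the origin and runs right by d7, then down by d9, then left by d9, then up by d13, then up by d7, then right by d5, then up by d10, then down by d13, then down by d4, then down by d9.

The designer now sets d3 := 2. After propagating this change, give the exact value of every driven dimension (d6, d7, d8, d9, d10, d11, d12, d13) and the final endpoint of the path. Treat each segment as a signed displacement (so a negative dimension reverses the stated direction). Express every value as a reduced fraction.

d6 = 157/20
d7 = 1057/80
d8 = -417/320
d9 = -28961/1280
d10 = 19/4
d11 = 1297/80
d12 = -8713/480
d13 = 169/4
endpoint = (51633/1280, 39177/640)

Apply edit: d3 := 2
  d6 = d4*4 + d1 - d3/5 = 157/20
  d7 = d6/4 + d2*5 = 1057/80
  d8 = d3 - d7/4 = -417/320
  d9 = d1*5 + d8/4 - d6*3 = -28961/1280
  d10 = d5 + d1 = 19/4
  d11 = d3 + d7 + 1 = 1297/80
  d12 = d8*2 - d11 + d3/3 = -8713/480
  d13 = 7 - 4 + d6*5 = 169/4
Walk from origin (0, 0):
  seg 1: right by d7 = 1057/80 → (1057/80, 0)
  seg 2: down by d9 = -28961/1280 → (1057/80, 28961/1280)
  seg 3: left by d9 = -28961/1280 → (45873/1280, 28961/1280)
  seg 4: up by d13 = 169/4 → (45873/1280, 83041/1280)
  seg 5: up by d7 = 1057/80 → (45873/1280, 99953/1280)
  seg 6: right by d5 = 9/2 → (51633/1280, 99953/1280)
  seg 7: up by d10 = 19/4 → (51633/1280, 106033/1280)
  seg 8: down by d13 = 169/4 → (51633/1280, 51953/1280)
  seg 9: down by d4 = 2 → (51633/1280, 49393/1280)
  seg 10: down by d9 = -28961/1280 → (51633/1280, 39177/640)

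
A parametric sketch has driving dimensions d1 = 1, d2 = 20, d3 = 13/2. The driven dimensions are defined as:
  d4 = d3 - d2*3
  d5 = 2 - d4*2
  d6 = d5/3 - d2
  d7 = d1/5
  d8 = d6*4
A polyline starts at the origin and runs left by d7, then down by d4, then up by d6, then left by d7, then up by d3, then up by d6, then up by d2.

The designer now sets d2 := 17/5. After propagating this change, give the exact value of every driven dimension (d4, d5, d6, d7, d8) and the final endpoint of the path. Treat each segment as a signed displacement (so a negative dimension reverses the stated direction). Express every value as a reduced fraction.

d4 = -37/10
d5 = 47/5
d6 = -4/15
d7 = 1/5
d8 = -16/15
endpoint = (-2/5, 196/15)

Apply edit: d2 := 17/5
  d4 = d3 - d2*3 = -37/10
  d5 = 2 - d4*2 = 47/5
  d6 = d5/3 - d2 = -4/15
  d7 = d1/5 = 1/5
  d8 = d6*4 = -16/15
Walk from origin (0, 0):
  seg 1: left by d7 = 1/5 → (-1/5, 0)
  seg 2: down by d4 = -37/10 → (-1/5, 37/10)
  seg 3: up by d6 = -4/15 → (-1/5, 103/30)
  seg 4: left by d7 = 1/5 → (-2/5, 103/30)
  seg 5: up by d3 = 13/2 → (-2/5, 149/15)
  seg 6: up by d6 = -4/15 → (-2/5, 29/3)
  seg 7: up by d2 = 17/5 → (-2/5, 196/15)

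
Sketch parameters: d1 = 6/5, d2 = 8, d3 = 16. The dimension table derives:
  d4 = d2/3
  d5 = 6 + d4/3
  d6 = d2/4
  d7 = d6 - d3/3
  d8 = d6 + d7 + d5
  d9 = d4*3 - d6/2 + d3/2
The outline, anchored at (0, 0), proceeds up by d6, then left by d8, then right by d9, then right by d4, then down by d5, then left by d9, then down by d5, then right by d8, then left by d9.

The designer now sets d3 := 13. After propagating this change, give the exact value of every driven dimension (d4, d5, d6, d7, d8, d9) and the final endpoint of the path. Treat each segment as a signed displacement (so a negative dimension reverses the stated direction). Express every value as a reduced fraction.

Apply edit: d3 := 13
  d4 = d2/3 = 8/3
  d5 = 6 + d4/3 = 62/9
  d6 = d2/4 = 2
  d7 = d6 - d3/3 = -7/3
  d8 = d6 + d7 + d5 = 59/9
  d9 = d4*3 - d6/2 + d3/2 = 27/2
Walk from origin (0, 0):
  seg 1: up by d6 = 2 → (0, 2)
  seg 2: left by d8 = 59/9 → (-59/9, 2)
  seg 3: right by d9 = 27/2 → (125/18, 2)
  seg 4: right by d4 = 8/3 → (173/18, 2)
  seg 5: down by d5 = 62/9 → (173/18, -44/9)
  seg 6: left by d9 = 27/2 → (-35/9, -44/9)
  seg 7: down by d5 = 62/9 → (-35/9, -106/9)
  seg 8: right by d8 = 59/9 → (8/3, -106/9)
  seg 9: left by d9 = 27/2 → (-65/6, -106/9)

d4 = 8/3
d5 = 62/9
d6 = 2
d7 = -7/3
d8 = 59/9
d9 = 27/2
endpoint = (-65/6, -106/9)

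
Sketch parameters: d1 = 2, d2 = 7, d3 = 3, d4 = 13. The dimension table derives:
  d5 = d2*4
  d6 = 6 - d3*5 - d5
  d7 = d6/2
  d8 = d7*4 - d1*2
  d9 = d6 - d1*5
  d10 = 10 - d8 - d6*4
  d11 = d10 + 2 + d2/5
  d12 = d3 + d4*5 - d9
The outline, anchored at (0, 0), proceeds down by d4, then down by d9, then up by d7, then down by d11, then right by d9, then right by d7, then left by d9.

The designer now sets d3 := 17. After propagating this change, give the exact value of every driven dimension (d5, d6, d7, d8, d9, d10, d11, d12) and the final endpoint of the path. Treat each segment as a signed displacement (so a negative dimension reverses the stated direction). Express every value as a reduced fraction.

d5 = 28
d6 = -107
d7 = -107/2
d8 = -218
d9 = -117
d10 = 656
d11 = 3297/5
d12 = 199
endpoint = (-107/2, -6089/10)

Apply edit: d3 := 17
  d5 = d2*4 = 28
  d6 = 6 - d3*5 - d5 = -107
  d7 = d6/2 = -107/2
  d8 = d7*4 - d1*2 = -218
  d9 = d6 - d1*5 = -117
  d10 = 10 - d8 - d6*4 = 656
  d11 = d10 + 2 + d2/5 = 3297/5
  d12 = d3 + d4*5 - d9 = 199
Walk from origin (0, 0):
  seg 1: down by d4 = 13 → (0, -13)
  seg 2: down by d9 = -117 → (0, 104)
  seg 3: up by d7 = -107/2 → (0, 101/2)
  seg 4: down by d11 = 3297/5 → (0, -6089/10)
  seg 5: right by d9 = -117 → (-117, -6089/10)
  seg 6: right by d7 = -107/2 → (-341/2, -6089/10)
  seg 7: left by d9 = -117 → (-107/2, -6089/10)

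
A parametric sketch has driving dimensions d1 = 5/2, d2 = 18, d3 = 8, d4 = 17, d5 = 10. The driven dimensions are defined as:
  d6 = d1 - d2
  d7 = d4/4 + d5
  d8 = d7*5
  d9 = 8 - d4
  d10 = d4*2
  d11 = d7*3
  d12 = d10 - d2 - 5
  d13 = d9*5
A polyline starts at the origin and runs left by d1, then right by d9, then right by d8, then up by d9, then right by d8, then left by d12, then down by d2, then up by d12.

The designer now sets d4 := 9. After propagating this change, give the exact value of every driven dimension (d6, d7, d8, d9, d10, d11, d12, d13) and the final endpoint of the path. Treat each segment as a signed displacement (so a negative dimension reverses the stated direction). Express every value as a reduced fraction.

d6 = -31/2
d7 = 49/4
d8 = 245/4
d9 = -1
d10 = 18
d11 = 147/4
d12 = -5
d13 = -5
endpoint = (124, -24)

Apply edit: d4 := 9
  d6 = d1 - d2 = -31/2
  d7 = d4/4 + d5 = 49/4
  d8 = d7*5 = 245/4
  d9 = 8 - d4 = -1
  d10 = d4*2 = 18
  d11 = d7*3 = 147/4
  d12 = d10 - d2 - 5 = -5
  d13 = d9*5 = -5
Walk from origin (0, 0):
  seg 1: left by d1 = 5/2 → (-5/2, 0)
  seg 2: right by d9 = -1 → (-7/2, 0)
  seg 3: right by d8 = 245/4 → (231/4, 0)
  seg 4: up by d9 = -1 → (231/4, -1)
  seg 5: right by d8 = 245/4 → (119, -1)
  seg 6: left by d12 = -5 → (124, -1)
  seg 7: down by d2 = 18 → (124, -19)
  seg 8: up by d12 = -5 → (124, -24)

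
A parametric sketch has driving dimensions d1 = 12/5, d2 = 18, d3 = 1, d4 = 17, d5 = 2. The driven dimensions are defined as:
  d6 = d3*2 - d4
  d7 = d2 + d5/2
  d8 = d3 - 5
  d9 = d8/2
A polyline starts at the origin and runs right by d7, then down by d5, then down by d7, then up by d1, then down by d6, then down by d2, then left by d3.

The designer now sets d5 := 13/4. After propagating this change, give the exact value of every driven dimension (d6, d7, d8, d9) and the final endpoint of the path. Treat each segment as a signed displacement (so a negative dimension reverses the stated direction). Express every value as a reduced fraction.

d6 = -15
d7 = 157/8
d8 = -4
d9 = -2
endpoint = (149/8, -939/40)

Apply edit: d5 := 13/4
  d6 = d3*2 - d4 = -15
  d7 = d2 + d5/2 = 157/8
  d8 = d3 - 5 = -4
  d9 = d8/2 = -2
Walk from origin (0, 0):
  seg 1: right by d7 = 157/8 → (157/8, 0)
  seg 2: down by d5 = 13/4 → (157/8, -13/4)
  seg 3: down by d7 = 157/8 → (157/8, -183/8)
  seg 4: up by d1 = 12/5 → (157/8, -819/40)
  seg 5: down by d6 = -15 → (157/8, -219/40)
  seg 6: down by d2 = 18 → (157/8, -939/40)
  seg 7: left by d3 = 1 → (149/8, -939/40)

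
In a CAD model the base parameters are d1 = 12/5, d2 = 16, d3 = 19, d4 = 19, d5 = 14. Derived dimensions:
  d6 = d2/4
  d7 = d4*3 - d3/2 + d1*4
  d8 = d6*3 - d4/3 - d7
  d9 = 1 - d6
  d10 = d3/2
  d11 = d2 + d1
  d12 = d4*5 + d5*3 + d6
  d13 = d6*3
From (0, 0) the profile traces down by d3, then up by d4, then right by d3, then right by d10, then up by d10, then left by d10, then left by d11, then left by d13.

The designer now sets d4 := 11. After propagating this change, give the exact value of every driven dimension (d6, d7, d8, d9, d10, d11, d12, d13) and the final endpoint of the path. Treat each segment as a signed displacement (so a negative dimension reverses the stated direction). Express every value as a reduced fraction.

Apply edit: d4 := 11
  d6 = d2/4 = 4
  d7 = d4*3 - d3/2 + d1*4 = 331/10
  d8 = d6*3 - d4/3 - d7 = -743/30
  d9 = 1 - d6 = -3
  d10 = d3/2 = 19/2
  d11 = d2 + d1 = 92/5
  d12 = d4*5 + d5*3 + d6 = 101
  d13 = d6*3 = 12
Walk from origin (0, 0):
  seg 1: down by d3 = 19 → (0, -19)
  seg 2: up by d4 = 11 → (0, -8)
  seg 3: right by d3 = 19 → (19, -8)
  seg 4: right by d10 = 19/2 → (57/2, -8)
  seg 5: up by d10 = 19/2 → (57/2, 3/2)
  seg 6: left by d10 = 19/2 → (19, 3/2)
  seg 7: left by d11 = 92/5 → (3/5, 3/2)
  seg 8: left by d13 = 12 → (-57/5, 3/2)

d6 = 4
d7 = 331/10
d8 = -743/30
d9 = -3
d10 = 19/2
d11 = 92/5
d12 = 101
d13 = 12
endpoint = (-57/5, 3/2)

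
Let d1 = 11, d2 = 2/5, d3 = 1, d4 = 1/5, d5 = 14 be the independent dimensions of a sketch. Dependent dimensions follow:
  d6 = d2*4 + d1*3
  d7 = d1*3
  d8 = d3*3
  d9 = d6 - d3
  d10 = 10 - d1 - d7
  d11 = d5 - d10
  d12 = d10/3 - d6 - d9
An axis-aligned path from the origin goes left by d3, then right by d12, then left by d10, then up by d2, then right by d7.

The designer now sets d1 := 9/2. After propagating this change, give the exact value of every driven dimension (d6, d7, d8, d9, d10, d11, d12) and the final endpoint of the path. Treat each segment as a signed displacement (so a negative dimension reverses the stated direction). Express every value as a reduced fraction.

Apply edit: d1 := 9/2
  d6 = d2*4 + d1*3 = 151/10
  d7 = d1*3 = 27/2
  d8 = d3*3 = 3
  d9 = d6 - d3 = 141/10
  d10 = 10 - d1 - d7 = -8
  d11 = d5 - d10 = 22
  d12 = d10/3 - d6 - d9 = -478/15
Walk from origin (0, 0):
  seg 1: left by d3 = 1 → (-1, 0)
  seg 2: right by d12 = -478/15 → (-493/15, 0)
  seg 3: left by d10 = -8 → (-373/15, 0)
  seg 4: up by d2 = 2/5 → (-373/15, 2/5)
  seg 5: right by d7 = 27/2 → (-341/30, 2/5)

d6 = 151/10
d7 = 27/2
d8 = 3
d9 = 141/10
d10 = -8
d11 = 22
d12 = -478/15
endpoint = (-341/30, 2/5)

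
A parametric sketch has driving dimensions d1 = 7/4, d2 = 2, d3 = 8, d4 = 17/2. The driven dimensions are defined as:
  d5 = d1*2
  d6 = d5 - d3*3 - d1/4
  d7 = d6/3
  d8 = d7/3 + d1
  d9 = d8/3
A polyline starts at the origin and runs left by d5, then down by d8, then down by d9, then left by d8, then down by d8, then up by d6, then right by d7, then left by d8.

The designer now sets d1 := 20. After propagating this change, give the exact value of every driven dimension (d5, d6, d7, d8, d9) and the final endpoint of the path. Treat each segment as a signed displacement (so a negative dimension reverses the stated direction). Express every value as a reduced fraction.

d5 = 40
d6 = 11
d7 = 11/3
d8 = 191/9
d9 = 191/27
endpoint = (-709/9, -1040/27)

Apply edit: d1 := 20
  d5 = d1*2 = 40
  d6 = d5 - d3*3 - d1/4 = 11
  d7 = d6/3 = 11/3
  d8 = d7/3 + d1 = 191/9
  d9 = d8/3 = 191/27
Walk from origin (0, 0):
  seg 1: left by d5 = 40 → (-40, 0)
  seg 2: down by d8 = 191/9 → (-40, -191/9)
  seg 3: down by d9 = 191/27 → (-40, -764/27)
  seg 4: left by d8 = 191/9 → (-551/9, -764/27)
  seg 5: down by d8 = 191/9 → (-551/9, -1337/27)
  seg 6: up by d6 = 11 → (-551/9, -1040/27)
  seg 7: right by d7 = 11/3 → (-518/9, -1040/27)
  seg 8: left by d8 = 191/9 → (-709/9, -1040/27)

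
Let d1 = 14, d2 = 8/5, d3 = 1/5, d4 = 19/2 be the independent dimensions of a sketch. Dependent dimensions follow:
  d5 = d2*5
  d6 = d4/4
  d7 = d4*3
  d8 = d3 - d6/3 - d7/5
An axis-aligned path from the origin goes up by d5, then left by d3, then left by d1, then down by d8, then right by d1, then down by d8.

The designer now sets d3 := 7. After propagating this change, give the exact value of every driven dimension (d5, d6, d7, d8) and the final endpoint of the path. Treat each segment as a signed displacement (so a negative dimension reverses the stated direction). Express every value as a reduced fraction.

Apply edit: d3 := 7
  d5 = d2*5 = 8
  d6 = d4/4 = 19/8
  d7 = d4*3 = 57/2
  d8 = d3 - d6/3 - d7/5 = 61/120
Walk from origin (0, 0):
  seg 1: up by d5 = 8 → (0, 8)
  seg 2: left by d3 = 7 → (-7, 8)
  seg 3: left by d1 = 14 → (-21, 8)
  seg 4: down by d8 = 61/120 → (-21, 899/120)
  seg 5: right by d1 = 14 → (-7, 899/120)
  seg 6: down by d8 = 61/120 → (-7, 419/60)

d5 = 8
d6 = 19/8
d7 = 57/2
d8 = 61/120
endpoint = (-7, 419/60)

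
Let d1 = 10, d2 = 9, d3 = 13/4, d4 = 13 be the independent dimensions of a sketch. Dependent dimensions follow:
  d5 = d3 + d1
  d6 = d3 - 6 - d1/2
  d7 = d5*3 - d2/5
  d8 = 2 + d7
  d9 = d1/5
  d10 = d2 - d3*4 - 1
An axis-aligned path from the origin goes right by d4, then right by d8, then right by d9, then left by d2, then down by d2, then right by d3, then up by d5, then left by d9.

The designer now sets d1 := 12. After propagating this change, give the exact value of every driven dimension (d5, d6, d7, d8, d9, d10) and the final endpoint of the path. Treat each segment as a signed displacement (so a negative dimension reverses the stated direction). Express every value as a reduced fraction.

d5 = 61/4
d6 = -35/4
d7 = 879/20
d8 = 919/20
d9 = 12/5
d10 = -5
endpoint = (266/5, 25/4)

Apply edit: d1 := 12
  d5 = d3 + d1 = 61/4
  d6 = d3 - 6 - d1/2 = -35/4
  d7 = d5*3 - d2/5 = 879/20
  d8 = 2 + d7 = 919/20
  d9 = d1/5 = 12/5
  d10 = d2 - d3*4 - 1 = -5
Walk from origin (0, 0):
  seg 1: right by d4 = 13 → (13, 0)
  seg 2: right by d8 = 919/20 → (1179/20, 0)
  seg 3: right by d9 = 12/5 → (1227/20, 0)
  seg 4: left by d2 = 9 → (1047/20, 0)
  seg 5: down by d2 = 9 → (1047/20, -9)
  seg 6: right by d3 = 13/4 → (278/5, -9)
  seg 7: up by d5 = 61/4 → (278/5, 25/4)
  seg 8: left by d9 = 12/5 → (266/5, 25/4)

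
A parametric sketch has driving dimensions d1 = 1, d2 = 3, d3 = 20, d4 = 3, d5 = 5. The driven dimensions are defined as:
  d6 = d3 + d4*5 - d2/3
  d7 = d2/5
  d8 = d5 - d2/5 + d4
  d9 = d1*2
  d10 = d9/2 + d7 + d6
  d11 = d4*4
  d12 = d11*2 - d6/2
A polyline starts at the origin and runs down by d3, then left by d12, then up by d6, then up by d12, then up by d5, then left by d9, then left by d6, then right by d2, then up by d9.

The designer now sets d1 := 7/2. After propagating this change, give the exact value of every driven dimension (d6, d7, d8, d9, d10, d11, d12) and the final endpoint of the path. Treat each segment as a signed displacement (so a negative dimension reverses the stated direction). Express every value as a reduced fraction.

Apply edit: d1 := 7/2
  d6 = d3 + d4*5 - d2/3 = 34
  d7 = d2/5 = 3/5
  d8 = d5 - d2/5 + d4 = 37/5
  d9 = d1*2 = 7
  d10 = d9/2 + d7 + d6 = 381/10
  d11 = d4*4 = 12
  d12 = d11*2 - d6/2 = 7
Walk from origin (0, 0):
  seg 1: down by d3 = 20 → (0, -20)
  seg 2: left by d12 = 7 → (-7, -20)
  seg 3: up by d6 = 34 → (-7, 14)
  seg 4: up by d12 = 7 → (-7, 21)
  seg 5: up by d5 = 5 → (-7, 26)
  seg 6: left by d9 = 7 → (-14, 26)
  seg 7: left by d6 = 34 → (-48, 26)
  seg 8: right by d2 = 3 → (-45, 26)
  seg 9: up by d9 = 7 → (-45, 33)

d6 = 34
d7 = 3/5
d8 = 37/5
d9 = 7
d10 = 381/10
d11 = 12
d12 = 7
endpoint = (-45, 33)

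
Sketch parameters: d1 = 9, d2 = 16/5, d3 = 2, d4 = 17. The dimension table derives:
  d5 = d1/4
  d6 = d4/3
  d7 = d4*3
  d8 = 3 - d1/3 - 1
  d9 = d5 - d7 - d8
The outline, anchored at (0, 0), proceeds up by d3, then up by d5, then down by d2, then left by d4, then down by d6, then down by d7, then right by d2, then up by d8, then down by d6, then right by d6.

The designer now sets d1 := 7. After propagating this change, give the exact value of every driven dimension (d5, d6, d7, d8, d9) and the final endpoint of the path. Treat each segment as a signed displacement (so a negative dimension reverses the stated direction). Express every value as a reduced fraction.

Apply edit: d1 := 7
  d5 = d1/4 = 7/4
  d6 = d4/3 = 17/3
  d7 = d4*3 = 51
  d8 = 3 - d1/3 - 1 = -1/3
  d9 = d5 - d7 - d8 = -587/12
Walk from origin (0, 0):
  seg 1: up by d3 = 2 → (0, 2)
  seg 2: up by d5 = 7/4 → (0, 15/4)
  seg 3: down by d2 = 16/5 → (0, 11/20)
  seg 4: left by d4 = 17 → (-17, 11/20)
  seg 5: down by d6 = 17/3 → (-17, -307/60)
  seg 6: down by d7 = 51 → (-17, -3367/60)
  seg 7: right by d2 = 16/5 → (-69/5, -3367/60)
  seg 8: up by d8 = -1/3 → (-69/5, -1129/20)
  seg 9: down by d6 = 17/3 → (-69/5, -3727/60)
  seg 10: right by d6 = 17/3 → (-122/15, -3727/60)

d5 = 7/4
d6 = 17/3
d7 = 51
d8 = -1/3
d9 = -587/12
endpoint = (-122/15, -3727/60)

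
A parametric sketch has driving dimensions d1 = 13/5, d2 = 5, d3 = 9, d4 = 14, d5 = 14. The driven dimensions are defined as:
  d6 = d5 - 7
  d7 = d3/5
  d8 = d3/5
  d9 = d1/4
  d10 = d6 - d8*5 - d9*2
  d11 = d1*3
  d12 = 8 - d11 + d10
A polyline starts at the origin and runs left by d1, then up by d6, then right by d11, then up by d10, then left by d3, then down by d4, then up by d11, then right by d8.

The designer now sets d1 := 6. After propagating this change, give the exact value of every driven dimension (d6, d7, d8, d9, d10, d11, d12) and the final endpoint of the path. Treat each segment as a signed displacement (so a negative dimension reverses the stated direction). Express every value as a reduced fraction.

d6 = 7
d7 = 9/5
d8 = 9/5
d9 = 3/2
d10 = -5
d11 = 18
d12 = -15
endpoint = (24/5, 6)

Apply edit: d1 := 6
  d6 = d5 - 7 = 7
  d7 = d3/5 = 9/5
  d8 = d3/5 = 9/5
  d9 = d1/4 = 3/2
  d10 = d6 - d8*5 - d9*2 = -5
  d11 = d1*3 = 18
  d12 = 8 - d11 + d10 = -15
Walk from origin (0, 0):
  seg 1: left by d1 = 6 → (-6, 0)
  seg 2: up by d6 = 7 → (-6, 7)
  seg 3: right by d11 = 18 → (12, 7)
  seg 4: up by d10 = -5 → (12, 2)
  seg 5: left by d3 = 9 → (3, 2)
  seg 6: down by d4 = 14 → (3, -12)
  seg 7: up by d11 = 18 → (3, 6)
  seg 8: right by d8 = 9/5 → (24/5, 6)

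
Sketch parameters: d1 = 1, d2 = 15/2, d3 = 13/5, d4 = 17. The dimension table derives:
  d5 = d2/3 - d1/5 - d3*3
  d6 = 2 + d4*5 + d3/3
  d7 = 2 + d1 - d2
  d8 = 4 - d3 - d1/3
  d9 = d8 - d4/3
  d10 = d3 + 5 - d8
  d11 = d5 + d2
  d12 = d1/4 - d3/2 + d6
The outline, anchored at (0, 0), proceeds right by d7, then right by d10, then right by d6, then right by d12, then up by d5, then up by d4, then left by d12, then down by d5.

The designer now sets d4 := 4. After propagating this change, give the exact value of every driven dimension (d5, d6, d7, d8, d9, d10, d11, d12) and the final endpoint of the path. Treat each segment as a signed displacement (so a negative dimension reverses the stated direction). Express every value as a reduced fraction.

Apply edit: d4 := 4
  d5 = d2/3 - d1/5 - d3*3 = -11/2
  d6 = 2 + d4*5 + d3/3 = 343/15
  d7 = 2 + d1 - d2 = -9/2
  d8 = 4 - d3 - d1/3 = 16/15
  d9 = d8 - d4/3 = -4/15
  d10 = d3 + 5 - d8 = 98/15
  d11 = d5 + d2 = 2
  d12 = d1/4 - d3/2 + d6 = 1309/60
Walk from origin (0, 0):
  seg 1: right by d7 = -9/2 → (-9/2, 0)
  seg 2: right by d10 = 98/15 → (61/30, 0)
  seg 3: right by d6 = 343/15 → (249/10, 0)
  seg 4: right by d12 = 1309/60 → (2803/60, 0)
  seg 5: up by d5 = -11/2 → (2803/60, -11/2)
  seg 6: up by d4 = 4 → (2803/60, -3/2)
  seg 7: left by d12 = 1309/60 → (249/10, -3/2)
  seg 8: down by d5 = -11/2 → (249/10, 4)

d5 = -11/2
d6 = 343/15
d7 = -9/2
d8 = 16/15
d9 = -4/15
d10 = 98/15
d11 = 2
d12 = 1309/60
endpoint = (249/10, 4)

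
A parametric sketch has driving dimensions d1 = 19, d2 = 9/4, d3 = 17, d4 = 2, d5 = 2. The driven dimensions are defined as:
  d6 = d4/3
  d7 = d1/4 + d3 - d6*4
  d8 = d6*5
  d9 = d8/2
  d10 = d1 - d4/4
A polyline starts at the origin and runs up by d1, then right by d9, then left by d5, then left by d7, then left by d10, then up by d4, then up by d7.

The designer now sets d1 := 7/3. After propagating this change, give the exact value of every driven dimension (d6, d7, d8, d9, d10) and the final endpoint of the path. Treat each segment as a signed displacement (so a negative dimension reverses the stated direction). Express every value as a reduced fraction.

Apply edit: d1 := 7/3
  d6 = d4/3 = 2/3
  d7 = d1/4 + d3 - d6*4 = 179/12
  d8 = d6*5 = 10/3
  d9 = d8/2 = 5/3
  d10 = d1 - d4/4 = 11/6
Walk from origin (0, 0):
  seg 1: up by d1 = 7/3 → (0, 7/3)
  seg 2: right by d9 = 5/3 → (5/3, 7/3)
  seg 3: left by d5 = 2 → (-1/3, 7/3)
  seg 4: left by d7 = 179/12 → (-61/4, 7/3)
  seg 5: left by d10 = 11/6 → (-205/12, 7/3)
  seg 6: up by d4 = 2 → (-205/12, 13/3)
  seg 7: up by d7 = 179/12 → (-205/12, 77/4)

d6 = 2/3
d7 = 179/12
d8 = 10/3
d9 = 5/3
d10 = 11/6
endpoint = (-205/12, 77/4)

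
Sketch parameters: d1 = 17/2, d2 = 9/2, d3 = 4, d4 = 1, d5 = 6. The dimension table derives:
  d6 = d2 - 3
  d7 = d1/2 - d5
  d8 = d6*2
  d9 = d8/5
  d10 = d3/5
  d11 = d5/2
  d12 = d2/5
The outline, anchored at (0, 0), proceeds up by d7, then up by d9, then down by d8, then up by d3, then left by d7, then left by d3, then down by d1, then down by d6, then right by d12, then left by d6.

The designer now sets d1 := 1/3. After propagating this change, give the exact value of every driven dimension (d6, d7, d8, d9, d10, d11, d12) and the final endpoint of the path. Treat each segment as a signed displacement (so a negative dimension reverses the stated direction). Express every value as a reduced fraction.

d6 = 3/2
d7 = -35/6
d8 = 3
d9 = 3/5
d10 = 4/5
d11 = 3
d12 = 9/10
endpoint = (37/30, -91/15)

Apply edit: d1 := 1/3
  d6 = d2 - 3 = 3/2
  d7 = d1/2 - d5 = -35/6
  d8 = d6*2 = 3
  d9 = d8/5 = 3/5
  d10 = d3/5 = 4/5
  d11 = d5/2 = 3
  d12 = d2/5 = 9/10
Walk from origin (0, 0):
  seg 1: up by d7 = -35/6 → (0, -35/6)
  seg 2: up by d9 = 3/5 → (0, -157/30)
  seg 3: down by d8 = 3 → (0, -247/30)
  seg 4: up by d3 = 4 → (0, -127/30)
  seg 5: left by d7 = -35/6 → (35/6, -127/30)
  seg 6: left by d3 = 4 → (11/6, -127/30)
  seg 7: down by d1 = 1/3 → (11/6, -137/30)
  seg 8: down by d6 = 3/2 → (11/6, -91/15)
  seg 9: right by d12 = 9/10 → (41/15, -91/15)
  seg 10: left by d6 = 3/2 → (37/30, -91/15)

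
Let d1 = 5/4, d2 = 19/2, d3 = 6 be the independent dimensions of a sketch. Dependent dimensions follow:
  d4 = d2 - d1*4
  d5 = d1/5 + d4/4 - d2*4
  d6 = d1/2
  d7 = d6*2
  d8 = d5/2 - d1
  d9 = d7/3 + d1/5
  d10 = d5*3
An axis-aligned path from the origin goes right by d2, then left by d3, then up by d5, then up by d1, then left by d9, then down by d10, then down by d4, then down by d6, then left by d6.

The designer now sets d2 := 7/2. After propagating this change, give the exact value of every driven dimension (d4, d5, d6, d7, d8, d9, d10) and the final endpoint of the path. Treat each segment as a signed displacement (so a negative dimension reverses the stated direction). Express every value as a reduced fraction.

Apply edit: d2 := 7/2
  d4 = d2 - d1*4 = -3/2
  d5 = d1/5 + d4/4 - d2*4 = -113/8
  d6 = d1/2 = 5/8
  d7 = d6*2 = 5/4
  d8 = d5/2 - d1 = -133/16
  d9 = d7/3 + d1/5 = 2/3
  d10 = d5*3 = -339/8
Walk from origin (0, 0):
  seg 1: right by d2 = 7/2 → (7/2, 0)
  seg 2: left by d3 = 6 → (-5/2, 0)
  seg 3: up by d5 = -113/8 → (-5/2, -113/8)
  seg 4: up by d1 = 5/4 → (-5/2, -103/8)
  seg 5: left by d9 = 2/3 → (-19/6, -103/8)
  seg 6: down by d10 = -339/8 → (-19/6, 59/2)
  seg 7: down by d4 = -3/2 → (-19/6, 31)
  seg 8: down by d6 = 5/8 → (-19/6, 243/8)
  seg 9: left by d6 = 5/8 → (-91/24, 243/8)

d4 = -3/2
d5 = -113/8
d6 = 5/8
d7 = 5/4
d8 = -133/16
d9 = 2/3
d10 = -339/8
endpoint = (-91/24, 243/8)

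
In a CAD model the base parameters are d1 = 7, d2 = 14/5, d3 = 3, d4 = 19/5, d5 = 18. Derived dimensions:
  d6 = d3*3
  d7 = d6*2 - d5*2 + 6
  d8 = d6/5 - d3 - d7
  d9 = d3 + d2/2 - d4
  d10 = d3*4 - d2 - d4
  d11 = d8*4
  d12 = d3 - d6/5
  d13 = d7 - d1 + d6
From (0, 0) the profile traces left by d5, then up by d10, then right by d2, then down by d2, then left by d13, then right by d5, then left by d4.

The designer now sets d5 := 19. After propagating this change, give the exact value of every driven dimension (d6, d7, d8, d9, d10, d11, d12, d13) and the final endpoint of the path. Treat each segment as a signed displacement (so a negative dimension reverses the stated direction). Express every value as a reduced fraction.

Apply edit: d5 := 19
  d6 = d3*3 = 9
  d7 = d6*2 - d5*2 + 6 = -14
  d8 = d6/5 - d3 - d7 = 64/5
  d9 = d3 + d2/2 - d4 = 3/5
  d10 = d3*4 - d2 - d4 = 27/5
  d11 = d8*4 = 256/5
  d12 = d3 - d6/5 = 6/5
  d13 = d7 - d1 + d6 = -12
Walk from origin (0, 0):
  seg 1: left by d5 = 19 → (-19, 0)
  seg 2: up by d10 = 27/5 → (-19, 27/5)
  seg 3: right by d2 = 14/5 → (-81/5, 27/5)
  seg 4: down by d2 = 14/5 → (-81/5, 13/5)
  seg 5: left by d13 = -12 → (-21/5, 13/5)
  seg 6: right by d5 = 19 → (74/5, 13/5)
  seg 7: left by d4 = 19/5 → (11, 13/5)

d6 = 9
d7 = -14
d8 = 64/5
d9 = 3/5
d10 = 27/5
d11 = 256/5
d12 = 6/5
d13 = -12
endpoint = (11, 13/5)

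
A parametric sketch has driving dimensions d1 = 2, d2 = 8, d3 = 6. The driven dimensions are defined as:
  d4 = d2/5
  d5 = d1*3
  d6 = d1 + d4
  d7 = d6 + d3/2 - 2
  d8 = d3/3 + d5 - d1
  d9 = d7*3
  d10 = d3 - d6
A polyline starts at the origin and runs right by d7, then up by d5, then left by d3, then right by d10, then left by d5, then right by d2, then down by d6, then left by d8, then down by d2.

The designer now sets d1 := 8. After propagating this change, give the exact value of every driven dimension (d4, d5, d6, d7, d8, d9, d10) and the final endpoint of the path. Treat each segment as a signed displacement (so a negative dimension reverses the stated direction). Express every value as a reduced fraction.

Apply edit: d1 := 8
  d4 = d2/5 = 8/5
  d5 = d1*3 = 24
  d6 = d1 + d4 = 48/5
  d7 = d6 + d3/2 - 2 = 53/5
  d8 = d3/3 + d5 - d1 = 18
  d9 = d7*3 = 159/5
  d10 = d3 - d6 = -18/5
Walk from origin (0, 0):
  seg 1: right by d7 = 53/5 → (53/5, 0)
  seg 2: up by d5 = 24 → (53/5, 24)
  seg 3: left by d3 = 6 → (23/5, 24)
  seg 4: right by d10 = -18/5 → (1, 24)
  seg 5: left by d5 = 24 → (-23, 24)
  seg 6: right by d2 = 8 → (-15, 24)
  seg 7: down by d6 = 48/5 → (-15, 72/5)
  seg 8: left by d8 = 18 → (-33, 72/5)
  seg 9: down by d2 = 8 → (-33, 32/5)

d4 = 8/5
d5 = 24
d6 = 48/5
d7 = 53/5
d8 = 18
d9 = 159/5
d10 = -18/5
endpoint = (-33, 32/5)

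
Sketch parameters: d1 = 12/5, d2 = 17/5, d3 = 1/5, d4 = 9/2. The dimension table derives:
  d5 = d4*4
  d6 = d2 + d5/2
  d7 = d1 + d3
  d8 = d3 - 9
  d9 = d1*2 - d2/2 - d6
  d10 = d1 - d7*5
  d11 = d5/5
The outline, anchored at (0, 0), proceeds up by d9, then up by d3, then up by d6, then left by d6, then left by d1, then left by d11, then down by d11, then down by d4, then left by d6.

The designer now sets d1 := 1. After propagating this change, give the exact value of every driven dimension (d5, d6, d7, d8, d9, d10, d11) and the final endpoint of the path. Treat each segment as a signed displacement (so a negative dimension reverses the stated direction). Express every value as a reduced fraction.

Apply edit: d1 := 1
  d5 = d4*4 = 18
  d6 = d2 + d5/2 = 62/5
  d7 = d1 + d3 = 6/5
  d8 = d3 - 9 = -44/5
  d9 = d1*2 - d2/2 - d6 = -121/10
  d10 = d1 - d7*5 = -5
  d11 = d5/5 = 18/5
Walk from origin (0, 0):
  seg 1: up by d9 = -121/10 → (0, -121/10)
  seg 2: up by d3 = 1/5 → (0, -119/10)
  seg 3: up by d6 = 62/5 → (0, 1/2)
  seg 4: left by d6 = 62/5 → (-62/5, 1/2)
  seg 5: left by d1 = 1 → (-67/5, 1/2)
  seg 6: left by d11 = 18/5 → (-17, 1/2)
  seg 7: down by d11 = 18/5 → (-17, -31/10)
  seg 8: down by d4 = 9/2 → (-17, -38/5)
  seg 9: left by d6 = 62/5 → (-147/5, -38/5)

d5 = 18
d6 = 62/5
d7 = 6/5
d8 = -44/5
d9 = -121/10
d10 = -5
d11 = 18/5
endpoint = (-147/5, -38/5)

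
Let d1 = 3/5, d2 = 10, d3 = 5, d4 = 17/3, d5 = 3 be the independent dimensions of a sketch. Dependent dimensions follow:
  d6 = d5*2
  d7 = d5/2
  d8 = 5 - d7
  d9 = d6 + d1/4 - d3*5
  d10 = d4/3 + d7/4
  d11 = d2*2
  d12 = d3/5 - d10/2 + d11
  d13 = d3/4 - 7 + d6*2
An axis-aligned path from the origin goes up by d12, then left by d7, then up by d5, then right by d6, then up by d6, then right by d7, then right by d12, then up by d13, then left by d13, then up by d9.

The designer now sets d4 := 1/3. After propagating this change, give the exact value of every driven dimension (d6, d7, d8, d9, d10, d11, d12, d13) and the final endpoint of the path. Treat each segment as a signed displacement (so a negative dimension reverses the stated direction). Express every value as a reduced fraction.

d6 = 6
d7 = 3/2
d8 = 7/2
d9 = -377/20
d10 = 35/72
d11 = 20
d12 = 2989/144
d13 = 25/4
endpoint = (2953/144, 12353/720)

Apply edit: d4 := 1/3
  d6 = d5*2 = 6
  d7 = d5/2 = 3/2
  d8 = 5 - d7 = 7/2
  d9 = d6 + d1/4 - d3*5 = -377/20
  d10 = d4/3 + d7/4 = 35/72
  d11 = d2*2 = 20
  d12 = d3/5 - d10/2 + d11 = 2989/144
  d13 = d3/4 - 7 + d6*2 = 25/4
Walk from origin (0, 0):
  seg 1: up by d12 = 2989/144 → (0, 2989/144)
  seg 2: left by d7 = 3/2 → (-3/2, 2989/144)
  seg 3: up by d5 = 3 → (-3/2, 3421/144)
  seg 4: right by d6 = 6 → (9/2, 3421/144)
  seg 5: up by d6 = 6 → (9/2, 4285/144)
  seg 6: right by d7 = 3/2 → (6, 4285/144)
  seg 7: right by d12 = 2989/144 → (3853/144, 4285/144)
  seg 8: up by d13 = 25/4 → (3853/144, 5185/144)
  seg 9: left by d13 = 25/4 → (2953/144, 5185/144)
  seg 10: up by d9 = -377/20 → (2953/144, 12353/720)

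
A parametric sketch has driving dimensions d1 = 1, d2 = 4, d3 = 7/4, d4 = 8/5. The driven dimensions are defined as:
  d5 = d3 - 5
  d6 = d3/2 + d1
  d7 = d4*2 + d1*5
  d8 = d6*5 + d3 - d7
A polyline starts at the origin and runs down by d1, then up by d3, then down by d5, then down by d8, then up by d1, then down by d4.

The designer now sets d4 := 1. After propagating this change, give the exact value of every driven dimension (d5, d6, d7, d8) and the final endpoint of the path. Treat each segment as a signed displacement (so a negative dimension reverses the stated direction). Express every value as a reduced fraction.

Apply edit: d4 := 1
  d5 = d3 - 5 = -13/4
  d6 = d3/2 + d1 = 15/8
  d7 = d4*2 + d1*5 = 7
  d8 = d6*5 + d3 - d7 = 33/8
Walk from origin (0, 0):
  seg 1: down by d1 = 1 → (0, -1)
  seg 2: up by d3 = 7/4 → (0, 3/4)
  seg 3: down by d5 = -13/4 → (0, 4)
  seg 4: down by d8 = 33/8 → (0, -1/8)
  seg 5: up by d1 = 1 → (0, 7/8)
  seg 6: down by d4 = 1 → (0, -1/8)

d5 = -13/4
d6 = 15/8
d7 = 7
d8 = 33/8
endpoint = (0, -1/8)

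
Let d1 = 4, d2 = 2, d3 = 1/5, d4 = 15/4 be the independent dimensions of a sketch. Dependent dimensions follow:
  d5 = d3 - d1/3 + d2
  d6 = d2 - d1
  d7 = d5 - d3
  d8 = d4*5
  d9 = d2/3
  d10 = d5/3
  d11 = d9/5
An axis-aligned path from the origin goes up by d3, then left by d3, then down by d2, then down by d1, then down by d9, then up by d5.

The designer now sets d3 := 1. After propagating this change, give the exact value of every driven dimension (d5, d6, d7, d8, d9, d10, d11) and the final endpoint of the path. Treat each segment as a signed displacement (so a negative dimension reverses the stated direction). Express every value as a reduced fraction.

d5 = 5/3
d6 = -2
d7 = 2/3
d8 = 75/4
d9 = 2/3
d10 = 5/9
d11 = 2/15
endpoint = (-1, -4)

Apply edit: d3 := 1
  d5 = d3 - d1/3 + d2 = 5/3
  d6 = d2 - d1 = -2
  d7 = d5 - d3 = 2/3
  d8 = d4*5 = 75/4
  d9 = d2/3 = 2/3
  d10 = d5/3 = 5/9
  d11 = d9/5 = 2/15
Walk from origin (0, 0):
  seg 1: up by d3 = 1 → (0, 1)
  seg 2: left by d3 = 1 → (-1, 1)
  seg 3: down by d2 = 2 → (-1, -1)
  seg 4: down by d1 = 4 → (-1, -5)
  seg 5: down by d9 = 2/3 → (-1, -17/3)
  seg 6: up by d5 = 5/3 → (-1, -4)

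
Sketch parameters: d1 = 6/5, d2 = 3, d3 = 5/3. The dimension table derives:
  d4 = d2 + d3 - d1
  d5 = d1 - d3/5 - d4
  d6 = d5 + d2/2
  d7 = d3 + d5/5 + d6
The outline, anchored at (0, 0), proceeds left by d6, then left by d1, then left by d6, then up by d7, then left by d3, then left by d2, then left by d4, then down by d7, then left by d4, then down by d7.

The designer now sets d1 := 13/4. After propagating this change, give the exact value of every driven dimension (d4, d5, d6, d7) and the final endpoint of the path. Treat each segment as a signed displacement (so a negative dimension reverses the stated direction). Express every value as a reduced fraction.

d4 = 17/12
d5 = 3/2
d6 = 3
d7 = 149/30
endpoint = (-67/4, -149/30)

Apply edit: d1 := 13/4
  d4 = d2 + d3 - d1 = 17/12
  d5 = d1 - d3/5 - d4 = 3/2
  d6 = d5 + d2/2 = 3
  d7 = d3 + d5/5 + d6 = 149/30
Walk from origin (0, 0):
  seg 1: left by d6 = 3 → (-3, 0)
  seg 2: left by d1 = 13/4 → (-25/4, 0)
  seg 3: left by d6 = 3 → (-37/4, 0)
  seg 4: up by d7 = 149/30 → (-37/4, 149/30)
  seg 5: left by d3 = 5/3 → (-131/12, 149/30)
  seg 6: left by d2 = 3 → (-167/12, 149/30)
  seg 7: left by d4 = 17/12 → (-46/3, 149/30)
  seg 8: down by d7 = 149/30 → (-46/3, 0)
  seg 9: left by d4 = 17/12 → (-67/4, 0)
  seg 10: down by d7 = 149/30 → (-67/4, -149/30)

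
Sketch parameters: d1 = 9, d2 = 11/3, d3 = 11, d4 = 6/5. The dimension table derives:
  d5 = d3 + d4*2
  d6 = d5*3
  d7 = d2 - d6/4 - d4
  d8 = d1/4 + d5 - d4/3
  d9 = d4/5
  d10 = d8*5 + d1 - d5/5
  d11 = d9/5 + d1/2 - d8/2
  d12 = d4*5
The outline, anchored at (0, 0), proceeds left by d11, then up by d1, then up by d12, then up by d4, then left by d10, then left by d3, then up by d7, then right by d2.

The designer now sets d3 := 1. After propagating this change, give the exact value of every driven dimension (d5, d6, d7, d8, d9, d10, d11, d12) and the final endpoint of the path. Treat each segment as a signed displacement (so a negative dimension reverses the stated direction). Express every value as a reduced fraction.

d5 = 17/5
d6 = 51/5
d7 = -1/12
d8 = 21/4
d9 = 6/25
d10 = 3457/100
d11 = 1923/1000
d12 = 6
endpoint = (-101479/3000, 967/60)

Apply edit: d3 := 1
  d5 = d3 + d4*2 = 17/5
  d6 = d5*3 = 51/5
  d7 = d2 - d6/4 - d4 = -1/12
  d8 = d1/4 + d5 - d4/3 = 21/4
  d9 = d4/5 = 6/25
  d10 = d8*5 + d1 - d5/5 = 3457/100
  d11 = d9/5 + d1/2 - d8/2 = 1923/1000
  d12 = d4*5 = 6
Walk from origin (0, 0):
  seg 1: left by d11 = 1923/1000 → (-1923/1000, 0)
  seg 2: up by d1 = 9 → (-1923/1000, 9)
  seg 3: up by d12 = 6 → (-1923/1000, 15)
  seg 4: up by d4 = 6/5 → (-1923/1000, 81/5)
  seg 5: left by d10 = 3457/100 → (-36493/1000, 81/5)
  seg 6: left by d3 = 1 → (-37493/1000, 81/5)
  seg 7: up by d7 = -1/12 → (-37493/1000, 967/60)
  seg 8: right by d2 = 11/3 → (-101479/3000, 967/60)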